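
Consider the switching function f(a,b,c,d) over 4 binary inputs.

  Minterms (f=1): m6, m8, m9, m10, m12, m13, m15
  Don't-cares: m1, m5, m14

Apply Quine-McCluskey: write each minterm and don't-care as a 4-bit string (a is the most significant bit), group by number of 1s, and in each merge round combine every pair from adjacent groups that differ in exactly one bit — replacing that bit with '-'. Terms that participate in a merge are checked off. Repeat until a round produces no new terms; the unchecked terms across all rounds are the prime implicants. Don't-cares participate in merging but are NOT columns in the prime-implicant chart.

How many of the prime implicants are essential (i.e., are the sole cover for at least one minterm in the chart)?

3

size-2^0 implicants → 0001(✓)  0101(✓)  0110(✓)  1000(✓)  1001(✓)  1010(✓)  1100(✓)  1101(✓)  1110(✓)  1111(✓)
size-2^1 implicants → -001(✓)  -101(✓)  -110  0-01(✓)  1-00(✓)  1-01(✓)  1-10(✓)  10-0(✓)  100-(✓)  11-0(✓)  11-1(✓)  110-(✓)  111-(✓)
size-2^2 implicants → --01  1--0  1-0-  11--
Unchecked terms (primes): --01, -110, 1--0, 1-0-, 11--
Minterm coverage:
  m6 ⊆ -110 [E]
  m8 ⊆ 1--0,1-0-
  m9 ⊆ --01,1-0-
  m10 ⊆ 1--0 [E]
  m12 ⊆ 1--0,1-0-,11--
  m13 ⊆ --01,1-0-,11--
  m15 ⊆ 11-- [E]
E = {-110, 1--0, 11--}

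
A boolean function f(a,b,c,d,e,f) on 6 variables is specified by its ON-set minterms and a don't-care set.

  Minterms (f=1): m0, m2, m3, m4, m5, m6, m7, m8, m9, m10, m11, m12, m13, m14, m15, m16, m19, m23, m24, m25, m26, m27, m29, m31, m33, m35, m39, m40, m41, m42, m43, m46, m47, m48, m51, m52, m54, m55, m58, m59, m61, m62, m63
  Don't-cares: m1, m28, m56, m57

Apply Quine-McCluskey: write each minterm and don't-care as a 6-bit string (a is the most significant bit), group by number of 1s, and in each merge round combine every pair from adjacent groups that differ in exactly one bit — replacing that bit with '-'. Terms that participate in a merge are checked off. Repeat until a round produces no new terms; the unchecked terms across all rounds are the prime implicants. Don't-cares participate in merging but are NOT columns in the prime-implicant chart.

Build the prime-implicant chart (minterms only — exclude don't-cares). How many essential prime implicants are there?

5

[col 0] 000000*, 000001*, 000010*, 000011*, 000100*, 000101*, 000110*, 000111*, 001000*, 001001*, 001010*, 001011*, 001100*, 001101*, 001110*, 001111*, 010000*, 010011*, 010111*, 011000*, 011001*, 011010*, 011011*, 011100*, 011101*, 011111*, 100001*, 100011*, 100111*, 101000*, 101001*, 101010*, 101011*, 101110*, 101111*, 110000*, 110011*, 110100*, 110110*, 110111*, 111000*, 111001*, 111010*, 111011*, 111101*, 111110*, 111111*
[col 1] -00001*, -00011*, -00111*, -01000*, -01001*, -01010*, -01011*, -01110*, -01111*, -10000*, -10011*, -10111*, -11000*, -11001*, -11010*, -11011*, -11101*, -11111*, 0-0000*, 0-0011*, 0-0111*, 0-1000*, 0-1001*, 0-1010*, 0-1011*, 0-1100*, 0-1101*, 0-1111*, 00-000*, 00-001*, 00-010*, 00-011*, 00-100*, 00-101*, 00-110*, 00-111*, 000-00*, 000-01*, 000-10*, 000-11*, 0000-0*, 0000-1*, 00000-*, 00001-*, 0001-0*, 0001-1*, 00010-*, 00011-*, 001-00*, 001-01*, 001-10*, 001-11*, 0010-0*, 0010-1*, 00100-*, 00101-*, 0011-0*, 0011-1*, 00110-*, 00111-*, 01-000*, 01-011*, 01-111*, 010-11*, 011-00*, 011-01*, 011-11*, 0110-0*, 0110-1*, 01100-*, 01101-*, 0111-1*, 01110-*, 1-0011*, 1-0111*, 1-1000*, 1-1001*, 1-1010*, 1-1011*, 1-1110*, 1-1111*, 10-001*, 10-011*, 10-111*, 100-11*, 1000-1*, 101-10*, 101-11*, 1010-0*, 1010-1*, 10100-*, 10101-*, 10111-*, 11-000*, 11-011*, 11-110*, 11-111*, 110-00, 110-11*, 1101-0, 11011-*, 111-01*, 111-10*, 111-11*, 1110-0*, 1110-1*, 11100-*, 11101-*, 1111-1*, 11111-*
[col 2] --0011*, --0111*, --1000*, --1001*, --1010*, --1011*, --1111*, -0-001*, -0-011*, -0-111*, -00-11*, -000-1*, -01-10*, -01-11*, -010-0*, -010-1*, -0100-*, -0101-*, -0111-*, -1-000, -1-011*, -1-111*, -10-11*, -11-01*, -11-11*, -110-0*, -110-1*, -1100-*, -1101-*, -111-1*, 0--000, 0--011*, 0--111*, 0-0-11*, 0-1-00*, 0-1-01*, 0-1-11*, 0-10-0*, 0-10-1*, 0-100-*, 0-101-*, 0-11-1*, 0-110-*, 00--00*, 00--01*, 00--10*, 00--11*, 00-0-0*, 00-0-1*, 00-00-*, 00-01-*, 00-1-0*, 00-1-1*, 00-10-*, 00-11-*, 000--0*, 000--1*, 000-0-*, 000-1-*, 0000--*, 0001--*, 001--0*, 001--1*, 001-0-*, 001-1-*, 0010--*, 0011--*, 01--11*, 011--1*, 011-0-*, 0110--*, 1--011*, 1--111*, 1-0-11*, 1-1-10*, 1-1-11*, 1-10-0*, 1-10-1*, 1-100-*, 1-101-*, 1-111-*, 10--11*, 10-0-1*, 101-1-*, 1010--*, 11--11*, 11-11-, 111--1*, 111-1-*, 1110--*
[col 3] ---011*, ---111*, --0-11*, --1-11*, --10-0*, --10-1*, --100-*, --101-*, -0--11*, -0-0-1, -01-1-, -010--*, -1--11*, -11--1, -110--*, 0---11*, 0-1--1, 0-1-0-, 0-10--*, 00---0*, 00---1*, 00--0-*, 00--1-*, 00-0--*, 00-1--*, 000---*, 001---*, 1---11*, 1-1-1-, 1-10--*
[col 4] ----11, --10--, 00----
Prime implicants: ----11, --10--, -0-0-1, -01-1-, -1-000, -11--1, 0--000, 0-1--1, 0-1-0-, 00----, 1-1-1-, 11-11-, 110-00, 1101-0
PI chart (minterm → PIs covering it):
  0 | 0--000,00----
  2 | 00----  (sole → essential)
  3 | ----11,-0-0-1,00----
  4 | 00----  (sole → essential)
  5 | 00----  (sole → essential)
  6 | 00----  (sole → essential)
  7 | ----11,00----
  8 | --10--,0--000,0-1-0-,00----
  9 | --10--,-0-0-1,0-1--1,0-1-0-,00----
  10 | --10--,-01-1-,00----
  11 | ----11,--10--,-0-0-1,-01-1-,0-1--1,00----
  12 | 0-1-0-,00----
  13 | 0-1--1,0-1-0-,00----
  14 | -01-1-,00----
  15 | ----11,-01-1-,0-1--1,00----
  16 | -1-000,0--000
  19 | ----11  (sole → essential)
  23 | ----11  (sole → essential)
  24 | --10--,-1-000,0--000,0-1-0-
  25 | --10--,-11--1,0-1--1,0-1-0-
  26 | --10--  (sole → essential)
  27 | ----11,--10--,-11--1,0-1--1
  29 | -11--1,0-1--1,0-1-0-
  31 | ----11,-11--1,0-1--1
  33 | -0-0-1  (sole → essential)
  35 | ----11,-0-0-1
  39 | ----11  (sole → essential)
  40 | --10--  (sole → essential)
  41 | --10--,-0-0-1
  42 | --10--,-01-1-,1-1-1-
  43 | ----11,--10--,-0-0-1,-01-1-,1-1-1-
  46 | -01-1-,1-1-1-
  47 | ----11,-01-1-,1-1-1-
  48 | -1-000,110-00
  51 | ----11  (sole → essential)
  52 | 110-00,1101-0
  54 | 11-11-,1101-0
  55 | ----11,11-11-
  58 | --10--,1-1-1-
  59 | ----11,--10--,-11--1,1-1-1-
  61 | -11--1  (sole → essential)
  62 | 1-1-1-,11-11-
  63 | ----11,-11--1,1-1-1-,11-11-
Essential prime implicants: ----11, --10--, -0-0-1, -11--1, 00----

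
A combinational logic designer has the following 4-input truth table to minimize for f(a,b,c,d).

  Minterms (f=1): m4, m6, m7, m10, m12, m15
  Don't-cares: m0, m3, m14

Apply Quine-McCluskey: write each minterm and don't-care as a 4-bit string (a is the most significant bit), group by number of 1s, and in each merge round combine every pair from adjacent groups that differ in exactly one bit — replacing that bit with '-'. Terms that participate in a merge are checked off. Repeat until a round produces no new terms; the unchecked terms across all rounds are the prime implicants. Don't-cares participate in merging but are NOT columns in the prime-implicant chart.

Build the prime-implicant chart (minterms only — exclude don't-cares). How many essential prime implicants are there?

3

Round 0: 0000✓ 0011✓ 0100✓ 0110✓ 0111✓ 1010✓ 1100✓ 1110✓ 1111✓
Round 1: -100✓ -110✓ -111✓ 0-00 0-11 01-0✓ 011-✓ 1-10 11-0✓ 111-✓
Round 2: -1-0 -11-
PIs = {-1-0, -11-, 0-00, 0-11, 1-10}
Coverage chart:
  m4: -1-0,0-00
  m6: -1-0,-11-
  m7: -11-,0-11
  m10: 1-10 ←essential
  m12: -1-0 ←essential
  m15: -11- ←essential
Essential: -1-0, -11-, 1-10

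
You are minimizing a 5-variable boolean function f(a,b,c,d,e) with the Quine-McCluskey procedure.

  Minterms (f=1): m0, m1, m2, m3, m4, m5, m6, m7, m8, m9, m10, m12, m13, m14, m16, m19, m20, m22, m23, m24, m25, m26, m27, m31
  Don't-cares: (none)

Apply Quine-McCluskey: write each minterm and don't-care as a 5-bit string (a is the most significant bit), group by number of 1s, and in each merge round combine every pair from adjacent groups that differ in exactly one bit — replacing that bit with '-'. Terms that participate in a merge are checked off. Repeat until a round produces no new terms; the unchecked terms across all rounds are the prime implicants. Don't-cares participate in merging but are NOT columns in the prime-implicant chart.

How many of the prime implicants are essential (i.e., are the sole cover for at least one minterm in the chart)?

[col 0] 00000*, 00001*, 00010*, 00011*, 00100*, 00101*, 00110*, 00111*, 01000*, 01001*, 01010*, 01100*, 01101*, 01110*, 10000*, 10011*, 10100*, 10110*, 10111*, 11000*, 11001*, 11010*, 11011*, 11111*
[col 1] -0000*, -0011*, -0100*, -0110*, -0111*, -1000*, -1001*, -1010*, 0-000*, 0-001*, 0-010*, 0-100*, 0-101*, 0-110*, 00-00*, 00-01*, 00-10*, 00-11*, 000-0*, 000-1*, 0000-*, 0001-*, 001-0*, 001-1*, 0010-*, 0011-*, 01-00*, 01-01*, 01-10*, 010-0*, 0100-*, 011-0*, 0110-*, 1-000*, 1-011*, 1-111*, 10-00*, 10-11*, 101-0*, 1011-*, 11-11*, 110-0*, 110-1*, 1100-*, 1101-*
[col 2] --000, -0-00, -0-11, -01-0, -011-, -10-0, -100-, 0--00*, 0--01*, 0--10*, 0-0-0*, 0-00-*, 0-1-0*, 0-10-*, 00--0*, 00--1*, 00-0-*, 00-1-*, 000--*, 001--*, 01--0*, 01-0-*, 1--11, 110--
[col 3] 0---0, 0--0-, 00---
Prime implicants: --000, -0-00, -0-11, -01-0, -011-, -10-0, -100-, 0---0, 0--0-, 00---, 1--11, 110--
PI chart (minterm → PIs covering it):
  0 | --000,-0-00,0---0,0--0-,00---
  1 | 0--0-,00---
  2 | 0---0,00---
  3 | -0-11,00---
  4 | -0-00,-01-0,0---0,0--0-,00---
  5 | 0--0-,00---
  6 | -01-0,-011-,0---0,00---
  7 | -0-11,-011-,00---
  8 | --000,-10-0,-100-,0---0,0--0-
  9 | -100-,0--0-
  10 | -10-0,0---0
  12 | 0---0,0--0-
  13 | 0--0-  (sole → essential)
  14 | 0---0  (sole → essential)
  16 | --000,-0-00
  19 | -0-11,1--11
  20 | -0-00,-01-0
  22 | -01-0,-011-
  23 | -0-11,-011-,1--11
  24 | --000,-10-0,-100-,110--
  25 | -100-,110--
  26 | -10-0,110--
  27 | 1--11,110--
  31 | 1--11  (sole → essential)
Essential prime implicants: 0---0, 0--0-, 1--11

3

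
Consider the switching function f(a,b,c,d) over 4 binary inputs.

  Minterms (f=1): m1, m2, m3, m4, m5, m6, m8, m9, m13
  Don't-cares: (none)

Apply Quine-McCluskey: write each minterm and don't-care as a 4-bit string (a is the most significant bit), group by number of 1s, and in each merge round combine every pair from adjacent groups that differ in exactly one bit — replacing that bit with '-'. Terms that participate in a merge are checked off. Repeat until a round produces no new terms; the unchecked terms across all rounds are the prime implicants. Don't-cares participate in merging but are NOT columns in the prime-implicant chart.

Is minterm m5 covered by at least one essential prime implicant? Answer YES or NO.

[col 0] 0001*, 0010*, 0011*, 0100*, 0101*, 0110*, 1000*, 1001*, 1101*
[col 1] -001*, -101*, 0-01*, 0-10, 00-1, 001-, 01-0, 010-, 1-01*, 100-
[col 2] --01
Prime implicants: --01, 0-10, 00-1, 001-, 01-0, 010-, 100-
PI chart (minterm → PIs covering it):
  1 | --01,00-1
  2 | 0-10,001-
  3 | 00-1,001-
  4 | 01-0,010-
  5 | --01,010-
  6 | 0-10,01-0
  8 | 100-  (sole → essential)
  9 | --01,100-
  13 | --01  (sole → essential)
Essential prime implicants: --01, 100-

YES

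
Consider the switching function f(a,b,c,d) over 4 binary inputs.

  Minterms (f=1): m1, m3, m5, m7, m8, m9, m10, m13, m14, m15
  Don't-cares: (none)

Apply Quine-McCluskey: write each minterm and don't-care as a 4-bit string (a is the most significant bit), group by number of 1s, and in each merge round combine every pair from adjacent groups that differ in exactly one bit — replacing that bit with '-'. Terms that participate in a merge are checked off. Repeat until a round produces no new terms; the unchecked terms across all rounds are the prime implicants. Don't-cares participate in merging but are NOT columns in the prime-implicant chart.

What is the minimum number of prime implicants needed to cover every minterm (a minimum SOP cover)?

4

size-2^0 implicants → 0001(✓)  0011(✓)  0101(✓)  0111(✓)  1000(✓)  1001(✓)  1010(✓)  1101(✓)  1110(✓)  1111(✓)
size-2^1 implicants → -001(✓)  -101(✓)  -111(✓)  0-01(✓)  0-11(✓)  00-1(✓)  01-1(✓)  1-01(✓)  1-10  10-0  100-  11-1(✓)  111-
size-2^2 implicants → --01  -1-1  0--1
Unchecked terms (primes): --01, -1-1, 0--1, 1-10, 10-0, 100-, 111-
Minterm coverage:
  m1 ⊆ --01,0--1
  m3 ⊆ 0--1 [E]
  m5 ⊆ --01,-1-1,0--1
  m7 ⊆ -1-1,0--1
  m8 ⊆ 10-0,100-
  m9 ⊆ --01,100-
  m10 ⊆ 1-10,10-0
  m13 ⊆ --01,-1-1
  m14 ⊆ 1-10,111-
  m15 ⊆ -1-1,111-
E = {0--1}
Petrick residual → --01, 10-0, 111-
Cover = c'd + a'd + ab'd' + abc  |cover|=4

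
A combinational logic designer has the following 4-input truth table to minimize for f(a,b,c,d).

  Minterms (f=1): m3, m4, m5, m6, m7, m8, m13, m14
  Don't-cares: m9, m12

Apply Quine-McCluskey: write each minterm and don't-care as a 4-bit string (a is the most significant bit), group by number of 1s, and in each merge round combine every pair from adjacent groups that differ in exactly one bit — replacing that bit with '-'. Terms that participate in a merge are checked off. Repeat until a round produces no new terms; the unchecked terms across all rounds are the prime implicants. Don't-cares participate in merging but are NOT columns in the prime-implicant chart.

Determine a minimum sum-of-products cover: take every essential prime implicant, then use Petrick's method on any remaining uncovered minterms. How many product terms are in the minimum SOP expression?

[col 0] 0011*, 0100*, 0101*, 0110*, 0111*, 1000*, 1001*, 1100*, 1101*, 1110*
[col 1] -100*, -101*, -110*, 0-11, 01-0*, 01-1*, 010-*, 011-*, 1-00*, 1-01*, 100-*, 11-0*, 110-*
[col 2] -1-0, -10-, 01--, 1-0-
Prime implicants: -1-0, -10-, 0-11, 01--, 1-0-
PI chart (minterm → PIs covering it):
  3 | 0-11  (sole → essential)
  4 | -1-0,-10-,01--
  5 | -10-,01--
  6 | -1-0,01--
  7 | 0-11,01--
  8 | 1-0-  (sole → essential)
  13 | -10-,1-0-
  14 | -1-0  (sole → essential)
Essential prime implicants: -1-0, 0-11, 1-0-
Petrick residual → -10-
Minimum SOP uses 4 PIs: bd' + bc' + a'cd + ac'

4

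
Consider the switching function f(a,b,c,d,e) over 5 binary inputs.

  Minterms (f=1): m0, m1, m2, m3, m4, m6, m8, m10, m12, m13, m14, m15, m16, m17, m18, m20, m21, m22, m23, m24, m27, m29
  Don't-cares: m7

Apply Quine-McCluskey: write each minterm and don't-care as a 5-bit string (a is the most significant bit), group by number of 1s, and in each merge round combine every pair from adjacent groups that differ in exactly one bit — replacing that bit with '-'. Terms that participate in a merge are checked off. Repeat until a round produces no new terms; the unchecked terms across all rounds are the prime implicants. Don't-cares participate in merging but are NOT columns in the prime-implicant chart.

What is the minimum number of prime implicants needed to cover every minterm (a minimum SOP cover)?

9

Round 0: 00000✓ 00001✓ 00010✓ 00011✓ 00100✓ 00110✓ 00111✓ 01000✓ 01010✓ 01100✓ 01101✓ 01110✓ 01111✓ 10000✓ 10001✓ 10010✓ 10100✓ 10101✓ 10110✓ 10111✓ 11000✓ 11011 11101✓
Round 1: -0000✓ -0001✓ -0010✓ -0100✓ -0110✓ -0111✓ -1000✓ -1101 0-000✓ 0-010✓ 0-100✓ 0-110✓ 0-111✓ 00-00✓ 00-10✓ 00-11✓ 000-0✓ 000-1✓ 0000-✓ 0001-✓ 001-0✓ 0011-✓ 01-00✓ 01-10✓ 010-0✓ 011-0✓ 011-1✓ 0110-✓ 0111-✓ 1-000✓ 1-101 10-00✓ 10-01✓ 10-10✓ 100-0✓ 1000-✓ 101-0✓ 101-1✓ 1010-✓ 1011-✓
Round 2: --000 -0-00✓ -0-10✓ -00-0✓ -000- -01-0✓ -011- 0--00✓ 0--10✓ 0-0-0✓ 0-1-0✓ 0-11- 00--0✓ 00-1- 000-- 01--0✓ 011-- 10--0✓ 10-0- 101--
Round 3: -0--0 0---0
PIs = {--000, -0--0, -000-, -011-, -1101, 0---0, 0-11-, 00-1-, 000--, 011--, 1-101, 10-0-, 101--, 11011}
Coverage chart:
  m0: --000,-0--0,-000-,0---0,000--
  m1: -000-,000--
  m2: -0--0,0---0,00-1-,000--
  m3: 00-1-,000--
  m4: -0--0,0---0
  m6: -0--0,-011-,0---0,0-11-,00-1-
  m8: --000,0---0
  m10: 0---0 ←essential
  m12: 0---0,011--
  m13: -1101,011--
  m14: 0---0,0-11-,011--
  m15: 0-11-,011--
  m16: --000,-0--0,-000-,10-0-
  m17: -000-,10-0-
  m18: -0--0 ←essential
  m20: -0--0,10-0-,101--
  m21: 1-101,10-0-,101--
  m22: -0--0,-011-,101--
  m23: -011-,101--
  m24: --000 ←essential
  m27: 11011 ←essential
  m29: -1101,1-101
Essential: --000, -0--0, 0---0, 11011
Petrick residual → -000-, -011-, 00-1-, 011--, 1-101
Min cover (9 terms): c'd'e' + b'e' + b'c'd' + b'cd + a'e' + a'b'd + a'bc + acd'e + abc'de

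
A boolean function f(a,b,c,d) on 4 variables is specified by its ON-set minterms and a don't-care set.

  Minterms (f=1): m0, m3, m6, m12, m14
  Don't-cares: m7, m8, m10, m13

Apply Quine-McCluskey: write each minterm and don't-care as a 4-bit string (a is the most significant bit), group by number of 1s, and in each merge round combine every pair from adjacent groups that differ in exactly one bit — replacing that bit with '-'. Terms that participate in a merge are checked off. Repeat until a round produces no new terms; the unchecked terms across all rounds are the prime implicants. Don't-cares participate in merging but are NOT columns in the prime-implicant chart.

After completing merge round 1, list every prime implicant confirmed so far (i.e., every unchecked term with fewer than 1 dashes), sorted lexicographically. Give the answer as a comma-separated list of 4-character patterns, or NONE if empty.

NONE

size-2^0 implicants → 0000(✓)  0011(✓)  0110(✓)  0111(✓)  1000(✓)  1010(✓)  1100(✓)  1101(✓)  1110(✓)
size-2^1 implicants → -000  -110  0-11  011-  1-00(✓)  1-10(✓)  10-0(✓)  11-0(✓)  110-
size-2^2 implicants → 1--0
Unchecked terms (primes): -000, -110, 0-11, 011-, 1--0, 110-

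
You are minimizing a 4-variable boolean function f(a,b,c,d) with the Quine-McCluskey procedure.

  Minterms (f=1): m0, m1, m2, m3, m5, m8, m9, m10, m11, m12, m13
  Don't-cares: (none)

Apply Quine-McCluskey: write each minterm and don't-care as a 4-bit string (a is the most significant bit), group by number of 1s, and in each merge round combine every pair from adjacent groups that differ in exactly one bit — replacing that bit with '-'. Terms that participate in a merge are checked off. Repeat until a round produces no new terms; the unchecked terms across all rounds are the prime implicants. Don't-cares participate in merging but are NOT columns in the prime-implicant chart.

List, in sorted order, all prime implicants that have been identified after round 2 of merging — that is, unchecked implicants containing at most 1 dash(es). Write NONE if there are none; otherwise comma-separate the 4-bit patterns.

NONE

size-2^0 implicants → 0000(✓)  0001(✓)  0010(✓)  0011(✓)  0101(✓)  1000(✓)  1001(✓)  1010(✓)  1011(✓)  1100(✓)  1101(✓)
size-2^1 implicants → -000(✓)  -001(✓)  -010(✓)  -011(✓)  -101(✓)  0-01(✓)  00-0(✓)  00-1(✓)  000-(✓)  001-(✓)  1-00(✓)  1-01(✓)  10-0(✓)  10-1(✓)  100-(✓)  101-(✓)  110-(✓)
size-2^2 implicants → --01  -0-0(✓)  -0-1(✓)  -00-(✓)  -01-(✓)  00--(✓)  1-0-  10--(✓)
size-2^3 implicants → -0--
Unchecked terms (primes): --01, -0--, 1-0-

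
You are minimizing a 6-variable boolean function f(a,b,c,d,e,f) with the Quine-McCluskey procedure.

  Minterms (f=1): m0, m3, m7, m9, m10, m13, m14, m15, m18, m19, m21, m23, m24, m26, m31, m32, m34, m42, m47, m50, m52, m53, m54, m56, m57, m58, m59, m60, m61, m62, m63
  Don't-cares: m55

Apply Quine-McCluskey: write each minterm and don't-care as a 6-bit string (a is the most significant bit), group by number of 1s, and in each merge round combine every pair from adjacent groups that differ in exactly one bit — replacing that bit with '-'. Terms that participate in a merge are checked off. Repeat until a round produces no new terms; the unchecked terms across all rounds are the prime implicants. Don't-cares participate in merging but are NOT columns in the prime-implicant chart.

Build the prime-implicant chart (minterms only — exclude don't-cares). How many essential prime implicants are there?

8

Round 0: 000000✓ 000011✓ 000111✓ 001001✓ 001010✓ 001101✓ 001110✓ 001111✓ 010010✓ 010011✓ 010101✓ 010111✓ 011000✓ 011010✓ 011111✓ 100000✓ 100010✓ 101010✓ 101111✓ 110010✓ 110100✓ 110101✓ 110110✓ 110111✓ 111000✓ 111001✓ 111010✓ 111011✓ 111100✓ 111101✓ 111110✓ 111111✓
Round 1: -00000 -01010✓ -01111✓ -10010✓ -10101✓ -10111✓ -11000✓ -11010✓ -11111✓ 0-0011✓ 0-0111✓ 0-1010✓ 0-1111✓ 00-111✓ 000-11✓ 001-01 001-10 0011-1 00111- 01-010✓ 01-111✓ 010-11✓ 01001- 0101-1✓ 0110-0✓ 1-0010✓ 1-1010✓ 1-1111✓ 10-010✓ 1000-0 11-010✓ 11-100✓ 11-101✓ 11-110✓ 11-111✓ 110-10✓ 1101-0✓ 1101-1✓ 11010-✓ 11011-✓ 111-00✓ 111-01✓ 111-10✓ 111-11✓ 1110-0✓ 1110-1✓ 11100-✓ 11101-✓ 1111-0✓ 1111-1✓ 11110-✓ 11111-✓
Round 2: --1010 --1111 -1-010 -1-111 -101-1 -110-0 0--111 0-0-11 1--010 11--10 11-1-0✓ 11-1-1✓ 11-10-✓ 11-11-✓ 1101--✓ 111--0✓ 111--1✓ 111-0-✓ 111-1-✓ 1110--✓ 1111--✓
Round 3: 11-1-- 111---
PIs = {--1010, --1111, -00000, -1-010, -1-111, -101-1, -110-0, 0--111, 0-0-11, 001-01, 001-10, 0011-1, 00111-, 01001-, 1--010, 1000-0, 11--10, 11-1--, 111---}
Coverage chart:
  m0: -00000 ←essential
  m3: 0-0-11 ←essential
  m7: 0--111,0-0-11
  m9: 001-01 ←essential
  m10: --1010,001-10
  m13: 001-01,0011-1
  m14: 001-10,00111-
  m15: --1111,0--111,0011-1,00111-
  m18: -1-010,01001-
  m19: 0-0-11,01001-
  m21: -101-1 ←essential
  m23: -1-111,-101-1,0--111,0-0-11
  m24: -110-0 ←essential
  m26: --1010,-1-010,-110-0
  m31: --1111,-1-111,0--111
  m32: -00000,1000-0
  m34: 1--010,1000-0
  m42: --1010,1--010
  m47: --1111 ←essential
  m50: -1-010,1--010,11--10
  m52: 11-1-- ←essential
  m53: -101-1,11-1--
  m54: 11--10,11-1--
  m56: -110-0,111---
  m57: 111--- ←essential
  m58: --1010,-1-010,-110-0,1--010,11--10,111---
  m59: 111--- ←essential
  m60: 11-1--,111---
  m61: 11-1--,111---
  m62: 11--10,11-1--,111---
  m63: --1111,-1-111,11-1--,111---
Essential: --1111, -00000, -101-1, -110-0, 0-0-11, 001-01, 11-1--, 111---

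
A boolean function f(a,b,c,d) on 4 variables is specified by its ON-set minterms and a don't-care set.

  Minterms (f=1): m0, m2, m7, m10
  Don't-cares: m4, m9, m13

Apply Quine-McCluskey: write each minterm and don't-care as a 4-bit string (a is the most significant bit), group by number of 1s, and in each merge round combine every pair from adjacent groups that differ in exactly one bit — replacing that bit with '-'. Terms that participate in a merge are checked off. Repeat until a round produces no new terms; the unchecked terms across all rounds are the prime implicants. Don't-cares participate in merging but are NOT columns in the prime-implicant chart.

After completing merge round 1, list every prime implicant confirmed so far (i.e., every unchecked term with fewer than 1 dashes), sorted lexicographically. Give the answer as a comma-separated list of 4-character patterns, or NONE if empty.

0111

size-2^0 implicants → 0000(✓)  0010(✓)  0100(✓)  0111  1001(✓)  1010(✓)  1101(✓)
size-2^1 implicants → -010  0-00  00-0  1-01
Unchecked terms (primes): -010, 0-00, 00-0, 0111, 1-01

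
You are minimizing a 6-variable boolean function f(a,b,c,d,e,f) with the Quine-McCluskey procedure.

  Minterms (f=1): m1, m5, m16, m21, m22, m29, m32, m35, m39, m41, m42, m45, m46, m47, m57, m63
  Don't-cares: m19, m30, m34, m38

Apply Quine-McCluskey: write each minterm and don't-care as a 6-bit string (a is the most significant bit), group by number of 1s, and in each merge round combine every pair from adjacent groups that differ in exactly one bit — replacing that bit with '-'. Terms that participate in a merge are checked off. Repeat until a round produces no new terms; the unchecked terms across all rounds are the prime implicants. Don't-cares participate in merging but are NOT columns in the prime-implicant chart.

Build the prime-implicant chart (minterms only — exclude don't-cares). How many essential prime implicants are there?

size-2^0 implicants → 000001(✓)  000101(✓)  010000  010011  010101(✓)  010110(✓)  011101(✓)  011110(✓)  100000(✓)  100010(✓)  100011(✓)  100110(✓)  100111(✓)  101001(✓)  101010(✓)  101101(✓)  101110(✓)  101111(✓)  111001(✓)  111111(✓)
size-2^1 implicants → 0-0101  000-01  01-101  01-110  1-1001  1-1111  10-010(✓)  10-110(✓)  10-111(✓)  100-10(✓)  100-11(✓)  1000-0  10001-(✓)  10011-(✓)  101-01  101-10(✓)  1011-1  10111-(✓)
size-2^2 implicants → 10--10  10-11-  100-1-
Unchecked terms (primes): 0-0101, 000-01, 01-101, 01-110, 010000, 010011, 1-1001, 1-1111, 10--10, 10-11-, 100-1-, 1000-0, 101-01, 1011-1
Minterm coverage:
  m1 ⊆ 000-01 [E]
  m5 ⊆ 0-0101,000-01
  m16 ⊆ 010000 [E]
  m21 ⊆ 0-0101,01-101
  m22 ⊆ 01-110 [E]
  m29 ⊆ 01-101 [E]
  m32 ⊆ 1000-0 [E]
  m35 ⊆ 100-1- [E]
  m39 ⊆ 10-11-,100-1-
  m41 ⊆ 1-1001,101-01
  m42 ⊆ 10--10 [E]
  m45 ⊆ 101-01,1011-1
  m46 ⊆ 10--10,10-11-
  m47 ⊆ 1-1111,10-11-,1011-1
  m57 ⊆ 1-1001 [E]
  m63 ⊆ 1-1111 [E]
E = {000-01, 01-101, 01-110, 010000, 1-1001, 1-1111, 10--10, 100-1-, 1000-0}

9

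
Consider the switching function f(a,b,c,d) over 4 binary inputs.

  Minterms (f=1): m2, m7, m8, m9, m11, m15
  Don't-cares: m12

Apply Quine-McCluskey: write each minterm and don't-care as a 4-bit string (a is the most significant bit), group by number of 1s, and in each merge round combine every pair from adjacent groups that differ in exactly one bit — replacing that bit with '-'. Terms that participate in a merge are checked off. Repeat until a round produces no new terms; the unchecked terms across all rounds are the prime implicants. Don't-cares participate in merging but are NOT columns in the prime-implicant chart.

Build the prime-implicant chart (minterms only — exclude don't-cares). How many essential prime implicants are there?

2

Round 0: 0010 0111✓ 1000✓ 1001✓ 1011✓ 1100✓ 1111✓
Round 1: -111 1-00 1-11 10-1 100-
PIs = {-111, 0010, 1-00, 1-11, 10-1, 100-}
Coverage chart:
  m2: 0010 ←essential
  m7: -111 ←essential
  m8: 1-00,100-
  m9: 10-1,100-
  m11: 1-11,10-1
  m15: -111,1-11
Essential: -111, 0010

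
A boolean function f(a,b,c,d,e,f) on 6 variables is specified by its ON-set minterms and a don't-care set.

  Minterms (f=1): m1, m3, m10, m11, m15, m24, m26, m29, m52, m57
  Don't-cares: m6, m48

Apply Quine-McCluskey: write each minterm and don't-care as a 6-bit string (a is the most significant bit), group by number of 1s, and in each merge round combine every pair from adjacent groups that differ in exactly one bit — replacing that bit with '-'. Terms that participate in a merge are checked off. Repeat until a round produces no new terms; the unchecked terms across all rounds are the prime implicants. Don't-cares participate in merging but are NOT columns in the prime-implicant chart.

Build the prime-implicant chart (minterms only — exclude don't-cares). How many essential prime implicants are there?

6

size-2^0 implicants → 000001(✓)  000011(✓)  000110  001010(✓)  001011(✓)  001111(✓)  011000(✓)  011010(✓)  011101  110000(✓)  110100(✓)  111001
size-2^1 implicants → 0-1010  00-011  0000-1  001-11  00101-  0110-0  110-00
Unchecked terms (primes): 0-1010, 00-011, 0000-1, 000110, 001-11, 00101-, 0110-0, 011101, 110-00, 111001
Minterm coverage:
  m1 ⊆ 0000-1 [E]
  m3 ⊆ 00-011,0000-1
  m10 ⊆ 0-1010,00101-
  m11 ⊆ 00-011,001-11,00101-
  m15 ⊆ 001-11 [E]
  m24 ⊆ 0110-0 [E]
  m26 ⊆ 0-1010,0110-0
  m29 ⊆ 011101 [E]
  m52 ⊆ 110-00 [E]
  m57 ⊆ 111001 [E]
E = {0000-1, 001-11, 0110-0, 011101, 110-00, 111001}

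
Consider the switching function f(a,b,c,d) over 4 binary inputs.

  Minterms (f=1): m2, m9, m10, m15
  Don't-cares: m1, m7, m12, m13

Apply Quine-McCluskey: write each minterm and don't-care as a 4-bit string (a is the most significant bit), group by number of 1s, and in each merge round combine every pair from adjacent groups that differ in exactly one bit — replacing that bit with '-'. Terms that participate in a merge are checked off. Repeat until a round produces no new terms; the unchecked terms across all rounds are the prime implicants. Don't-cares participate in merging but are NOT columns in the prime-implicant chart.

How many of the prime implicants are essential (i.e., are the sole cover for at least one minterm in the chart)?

[col 0] 0001*, 0010*, 0111*, 1001*, 1010*, 1100*, 1101*, 1111*
[col 1] -001, -010, -111, 1-01, 11-1, 110-
Prime implicants: -001, -010, -111, 1-01, 11-1, 110-
PI chart (minterm → PIs covering it):
  2 | -010  (sole → essential)
  9 | -001,1-01
  10 | -010  (sole → essential)
  15 | -111,11-1
Essential prime implicants: -010

1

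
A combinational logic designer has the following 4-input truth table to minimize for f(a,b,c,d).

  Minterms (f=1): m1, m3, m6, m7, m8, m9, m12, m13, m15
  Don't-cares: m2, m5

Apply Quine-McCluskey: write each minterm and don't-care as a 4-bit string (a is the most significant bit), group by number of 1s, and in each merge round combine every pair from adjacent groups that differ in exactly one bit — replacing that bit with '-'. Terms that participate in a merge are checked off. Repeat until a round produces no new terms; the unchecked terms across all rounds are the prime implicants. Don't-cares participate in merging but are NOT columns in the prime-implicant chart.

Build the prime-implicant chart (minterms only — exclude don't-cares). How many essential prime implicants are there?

[col 0] 0001*, 0010*, 0011*, 0101*, 0110*, 0111*, 1000*, 1001*, 1100*, 1101*, 1111*
[col 1] -001*, -101*, -111*, 0-01*, 0-10*, 0-11*, 00-1*, 001-*, 01-1*, 011-*, 1-00*, 1-01*, 100-*, 11-1*, 110-*
[col 2] --01, -1-1, 0--1, 0-1-, 1-0-
Prime implicants: --01, -1-1, 0--1, 0-1-, 1-0-
PI chart (minterm → PIs covering it):
  1 | --01,0--1
  3 | 0--1,0-1-
  6 | 0-1-  (sole → essential)
  7 | -1-1,0--1,0-1-
  8 | 1-0-  (sole → essential)
  9 | --01,1-0-
  12 | 1-0-  (sole → essential)
  13 | --01,-1-1,1-0-
  15 | -1-1  (sole → essential)
Essential prime implicants: -1-1, 0-1-, 1-0-

3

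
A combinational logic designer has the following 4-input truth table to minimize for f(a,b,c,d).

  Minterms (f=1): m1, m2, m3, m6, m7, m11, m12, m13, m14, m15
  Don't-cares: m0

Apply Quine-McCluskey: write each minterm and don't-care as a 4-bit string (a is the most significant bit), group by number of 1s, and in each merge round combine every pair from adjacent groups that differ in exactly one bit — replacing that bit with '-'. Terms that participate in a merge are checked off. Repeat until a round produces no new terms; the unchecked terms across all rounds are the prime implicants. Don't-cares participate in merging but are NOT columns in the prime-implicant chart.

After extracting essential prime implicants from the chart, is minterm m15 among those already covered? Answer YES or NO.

YES

Round 0: 0000✓ 0001✓ 0010✓ 0011✓ 0110✓ 0111✓ 1011✓ 1100✓ 1101✓ 1110✓ 1111✓
Round 1: -011✓ -110✓ -111✓ 0-10✓ 0-11✓ 00-0✓ 00-1✓ 000-✓ 001-✓ 011-✓ 1-11✓ 11-0✓ 11-1✓ 110-✓ 111-✓
Round 2: --11 -11- 0-1- 00-- 11--
PIs = {--11, -11-, 0-1-, 00--, 11--}
Coverage chart:
  m1: 00-- ←essential
  m2: 0-1-,00--
  m3: --11,0-1-,00--
  m6: -11-,0-1-
  m7: --11,-11-,0-1-
  m11: --11 ←essential
  m12: 11-- ←essential
  m13: 11-- ←essential
  m14: -11-,11--
  m15: --11,-11-,11--
Essential: --11, 00--, 11--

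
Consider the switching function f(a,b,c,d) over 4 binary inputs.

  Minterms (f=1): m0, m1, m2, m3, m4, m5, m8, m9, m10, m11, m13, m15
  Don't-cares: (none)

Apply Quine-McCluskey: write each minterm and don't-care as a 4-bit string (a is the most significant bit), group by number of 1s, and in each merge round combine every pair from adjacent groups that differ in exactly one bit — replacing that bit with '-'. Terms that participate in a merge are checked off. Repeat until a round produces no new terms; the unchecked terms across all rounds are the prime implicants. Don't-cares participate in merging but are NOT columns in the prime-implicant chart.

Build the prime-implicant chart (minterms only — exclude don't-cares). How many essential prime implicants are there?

[col 0] 0000*, 0001*, 0010*, 0011*, 0100*, 0101*, 1000*, 1001*, 1010*, 1011*, 1101*, 1111*
[col 1] -000*, -001*, -010*, -011*, -101*, 0-00*, 0-01*, 00-0*, 00-1*, 000-*, 001-*, 010-*, 1-01*, 1-11*, 10-0*, 10-1*, 100-*, 101-*, 11-1*
[col 2] --01, -0-0*, -0-1*, -00-*, -01-*, 0-0-, 00--*, 1--1, 10--*
[col 3] -0--
Prime implicants: --01, -0--, 0-0-, 1--1
PI chart (minterm → PIs covering it):
  0 | -0--,0-0-
  1 | --01,-0--,0-0-
  2 | -0--  (sole → essential)
  3 | -0--  (sole → essential)
  4 | 0-0-  (sole → essential)
  5 | --01,0-0-
  8 | -0--  (sole → essential)
  9 | --01,-0--,1--1
  10 | -0--  (sole → essential)
  11 | -0--,1--1
  13 | --01,1--1
  15 | 1--1  (sole → essential)
Essential prime implicants: -0--, 0-0-, 1--1

3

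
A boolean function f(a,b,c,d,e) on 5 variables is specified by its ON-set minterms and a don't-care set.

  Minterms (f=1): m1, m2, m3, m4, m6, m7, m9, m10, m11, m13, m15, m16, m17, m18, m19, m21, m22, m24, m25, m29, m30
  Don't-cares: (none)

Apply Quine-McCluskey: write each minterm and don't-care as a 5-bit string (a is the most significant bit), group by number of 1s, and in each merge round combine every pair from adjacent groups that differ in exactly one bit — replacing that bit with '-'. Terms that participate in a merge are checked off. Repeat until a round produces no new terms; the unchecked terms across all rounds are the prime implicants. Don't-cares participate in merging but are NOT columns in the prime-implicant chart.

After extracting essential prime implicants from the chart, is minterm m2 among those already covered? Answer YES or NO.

size-2^0 implicants → 00001(✓)  00010(✓)  00011(✓)  00100(✓)  00110(✓)  00111(✓)  01001(✓)  01010(✓)  01011(✓)  01101(✓)  01111(✓)  10000(✓)  10001(✓)  10010(✓)  10011(✓)  10101(✓)  10110(✓)  11000(✓)  11001(✓)  11101(✓)  11110(✓)
size-2^1 implicants → -0001(✓)  -0010(✓)  -0011(✓)  -0110(✓)  -1001(✓)  -1101(✓)  0-001(✓)  0-010(✓)  0-011(✓)  0-111(✓)  00-10(✓)  00-11(✓)  000-1(✓)  0001-(✓)  001-0  0011-(✓)  01-01(✓)  01-11(✓)  010-1(✓)  0101-(✓)  011-1(✓)  1-000(✓)  1-001(✓)  1-101(✓)  1-110  10-01(✓)  10-10(✓)  100-0(✓)  100-1(✓)  1000-(✓)  1001-(✓)  11-01(✓)  1100-(✓)
size-2^2 implicants → --001  -0-10  -00-1  -001-  -1-01  0--11  0-0-1  0-01-  00-1-  01--1  1--01  1-00-  100--
Unchecked terms (primes): --001, -0-10, -00-1, -001-, -1-01, 0--11, 0-0-1, 0-01-, 00-1-, 001-0, 01--1, 1--01, 1-00-, 1-110, 100--
Minterm coverage:
  m1 ⊆ --001,-00-1,0-0-1
  m2 ⊆ -0-10,-001-,0-01-,00-1-
  m3 ⊆ -00-1,-001-,0--11,0-0-1,0-01-,00-1-
  m4 ⊆ 001-0 [E]
  m6 ⊆ -0-10,00-1-,001-0
  m7 ⊆ 0--11,00-1-
  m9 ⊆ --001,-1-01,0-0-1,01--1
  m10 ⊆ 0-01- [E]
  m11 ⊆ 0--11,0-0-1,0-01-,01--1
  m13 ⊆ -1-01,01--1
  m15 ⊆ 0--11,01--1
  m16 ⊆ 1-00-,100--
  m17 ⊆ --001,-00-1,1--01,1-00-,100--
  m18 ⊆ -0-10,-001-,100--
  m19 ⊆ -00-1,-001-,100--
  m21 ⊆ 1--01 [E]
  m22 ⊆ -0-10,1-110
  m24 ⊆ 1-00- [E]
  m25 ⊆ --001,-1-01,1--01,1-00-
  m29 ⊆ -1-01,1--01
  m30 ⊆ 1-110 [E]
E = {0-01-, 001-0, 1--01, 1-00-, 1-110}

YES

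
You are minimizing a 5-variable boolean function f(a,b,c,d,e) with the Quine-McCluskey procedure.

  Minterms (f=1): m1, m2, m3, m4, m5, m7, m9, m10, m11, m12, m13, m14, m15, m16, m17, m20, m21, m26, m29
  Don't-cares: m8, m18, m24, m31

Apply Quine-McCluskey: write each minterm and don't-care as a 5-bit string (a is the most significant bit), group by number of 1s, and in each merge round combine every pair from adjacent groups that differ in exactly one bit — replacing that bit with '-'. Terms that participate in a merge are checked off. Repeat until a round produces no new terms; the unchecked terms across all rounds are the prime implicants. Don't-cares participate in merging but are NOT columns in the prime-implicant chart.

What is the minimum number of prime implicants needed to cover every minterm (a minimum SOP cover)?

6

[col 0] 00001*, 00010*, 00011*, 00100*, 00101*, 00111*, 01000*, 01001*, 01010*, 01011*, 01100*, 01101*, 01110*, 01111*, 10000*, 10001*, 10010*, 10100*, 10101*, 11000*, 11010*, 11101*, 11111*
[col 1] -0001*, -0010*, -0100*, -0101*, -1000*, -1010*, -1101*, -1111*, 0-001*, 0-010*, 0-011*, 0-100*, 0-101*, 0-111*, 00-01*, 00-11*, 000-1*, 0001-*, 001-1*, 0010-*, 01-00*, 01-01*, 01-10*, 01-11*, 010-0*, 010-1*, 0100-*, 0101-*, 011-0*, 011-1*, 0110-*, 0111-*, 1-000*, 1-010*, 1-101*, 10-00*, 10-01*, 100-0*, 1000-*, 1010-*, 110-0*, 111-1*
[col 2] --010, --101, -0-01, -010-, -10-0, -11-1, 0--01*, 0--11*, 0-0-1*, 0-01-, 0-1-1*, 0-10-, 00--1*, 01--0*, 01--1*, 01-0-*, 01-1-*, 010--*, 011--*, 1-0-0, 10-0-
[col 3] 0---1, 01---
Prime implicants: --010, --101, -0-01, -010-, -10-0, -11-1, 0---1, 0-01-, 0-10-, 01---, 1-0-0, 10-0-
PI chart (minterm → PIs covering it):
  1 | -0-01,0---1
  2 | --010,0-01-
  3 | 0---1,0-01-
  4 | -010-,0-10-
  5 | --101,-0-01,-010-,0---1,0-10-
  7 | 0---1  (sole → essential)
  9 | 0---1,01---
  10 | --010,-10-0,0-01-,01---
  11 | 0---1,0-01-,01---
  12 | 0-10-,01---
  13 | --101,-11-1,0---1,0-10-,01---
  14 | 01---  (sole → essential)
  15 | -11-1,0---1,01---
  16 | 1-0-0,10-0-
  17 | -0-01,10-0-
  20 | -010-,10-0-
  21 | --101,-0-01,-010-,10-0-
  26 | --010,-10-0,1-0-0
  29 | --101,-11-1
Essential prime implicants: 0---1, 01---
Petrick residual → --010, --101, -010-, 10-0-
Minimum SOP uses 6 PIs: c'de' + cd'e + b'cd' + a'e + a'b + ab'd'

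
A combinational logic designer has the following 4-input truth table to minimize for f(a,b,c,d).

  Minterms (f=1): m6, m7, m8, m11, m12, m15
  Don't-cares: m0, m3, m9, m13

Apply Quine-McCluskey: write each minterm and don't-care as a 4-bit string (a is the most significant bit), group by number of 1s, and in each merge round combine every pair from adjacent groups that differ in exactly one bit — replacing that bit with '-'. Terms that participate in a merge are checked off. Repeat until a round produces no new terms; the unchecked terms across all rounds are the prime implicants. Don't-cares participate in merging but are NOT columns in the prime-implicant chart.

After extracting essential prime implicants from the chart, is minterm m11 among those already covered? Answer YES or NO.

size-2^0 implicants → 0000(✓)  0011(✓)  0110(✓)  0111(✓)  1000(✓)  1001(✓)  1011(✓)  1100(✓)  1101(✓)  1111(✓)
size-2^1 implicants → -000  -011(✓)  -111(✓)  0-11(✓)  011-  1-00(✓)  1-01(✓)  1-11(✓)  10-1(✓)  100-(✓)  11-1(✓)  110-(✓)
size-2^2 implicants → --11  1--1  1-0-
Unchecked terms (primes): --11, -000, 011-, 1--1, 1-0-
Minterm coverage:
  m6 ⊆ 011- [E]
  m7 ⊆ --11,011-
  m8 ⊆ -000,1-0-
  m11 ⊆ --11,1--1
  m12 ⊆ 1-0- [E]
  m15 ⊆ --11,1--1
E = {011-, 1-0-}

NO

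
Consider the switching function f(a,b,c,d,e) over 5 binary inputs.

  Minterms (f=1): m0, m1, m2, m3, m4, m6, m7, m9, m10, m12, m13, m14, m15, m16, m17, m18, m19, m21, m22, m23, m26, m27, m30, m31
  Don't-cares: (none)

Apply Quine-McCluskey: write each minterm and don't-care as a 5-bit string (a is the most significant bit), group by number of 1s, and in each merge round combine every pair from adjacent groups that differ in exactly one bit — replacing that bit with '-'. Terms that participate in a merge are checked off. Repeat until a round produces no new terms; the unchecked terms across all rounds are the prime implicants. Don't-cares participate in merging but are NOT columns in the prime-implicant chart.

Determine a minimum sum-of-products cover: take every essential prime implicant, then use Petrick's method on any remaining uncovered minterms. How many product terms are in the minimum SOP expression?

7

[col 0] 00000*, 00001*, 00010*, 00011*, 00100*, 00110*, 00111*, 01001*, 01010*, 01100*, 01101*, 01110*, 01111*, 10000*, 10001*, 10010*, 10011*, 10101*, 10110*, 10111*, 11010*, 11011*, 11110*, 11111*
[col 1] -0000*, -0001*, -0010*, -0011*, -0110*, -0111*, -1010*, -1110*, -1111*, 0-001, 0-010*, 0-100*, 0-110*, 0-111*, 00-00*, 00-10*, 00-11*, 000-0*, 000-1*, 0000-*, 0001-*, 001-0*, 0011-*, 01-01, 01-10*, 011-0*, 011-1*, 0110-*, 0111-*, 1-010*, 1-011*, 1-110*, 1-111*, 10-01*, 10-10*, 10-11*, 100-0*, 100-1*, 1000-*, 1001-*, 101-1*, 1011-*, 11-10*, 11-11*, 1101-*, 1111-*
[col 2] --010*, --110*, --111*, -0-10*, -0-11*, -00-0*, -00-1*, -000-*, -001-*, -011-*, -1-10*, -111-*, 0--10*, 0-1-0, 0-11-*, 00--0, 00-1-*, 000--*, 011--, 1--10*, 1--11*, 1-01-*, 1-11-*, 10--1, 10-1-*, 100--*, 11-1-*
[col 3] ---10, --11-, -0-1-, -00--, 1--1-
Prime implicants: ---10, --11-, -0-1-, -00--, 0-001, 0-1-0, 00--0, 01-01, 011--, 1--1-, 10--1
PI chart (minterm → PIs covering it):
  0 | -00--,00--0
  1 | -00--,0-001
  2 | ---10,-0-1-,-00--,00--0
  3 | -0-1-,-00--
  4 | 0-1-0,00--0
  6 | ---10,--11-,-0-1-,0-1-0,00--0
  7 | --11-,-0-1-
  9 | 0-001,01-01
  10 | ---10  (sole → essential)
  12 | 0-1-0,011--
  13 | 01-01,011--
  14 | ---10,--11-,0-1-0,011--
  15 | --11-,011--
  16 | -00--  (sole → essential)
  17 | -00--,10--1
  18 | ---10,-0-1-,-00--,1--1-
  19 | -0-1-,-00--,1--1-,10--1
  21 | 10--1  (sole → essential)
  22 | ---10,--11-,-0-1-,1--1-
  23 | --11-,-0-1-,1--1-,10--1
  26 | ---10,1--1-
  27 | 1--1-  (sole → essential)
  30 | ---10,--11-,1--1-
  31 | --11-,1--1-
Essential prime implicants: ---10, -00--, 1--1-, 10--1
Petrick residual → --11-, 0-1-0, 01-01
Minimum SOP uses 7 PIs: de' + cd + b'c' + a'ce' + a'bd'e + ad + ab'e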